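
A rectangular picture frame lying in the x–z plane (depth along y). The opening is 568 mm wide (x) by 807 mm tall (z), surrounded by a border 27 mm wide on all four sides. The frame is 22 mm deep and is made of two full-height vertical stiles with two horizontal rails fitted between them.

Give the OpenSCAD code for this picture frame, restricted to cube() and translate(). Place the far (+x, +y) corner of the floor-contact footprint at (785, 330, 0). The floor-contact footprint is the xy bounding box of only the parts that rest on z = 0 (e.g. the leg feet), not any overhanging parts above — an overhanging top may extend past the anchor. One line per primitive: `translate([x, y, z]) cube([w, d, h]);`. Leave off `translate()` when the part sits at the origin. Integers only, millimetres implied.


translate([163, 308, 0]) cube([27, 22, 861]);
translate([758, 308, 0]) cube([27, 22, 861]);
translate([190, 308, 0]) cube([568, 22, 27]);
translate([190, 308, 834]) cube([568, 22, 27]);


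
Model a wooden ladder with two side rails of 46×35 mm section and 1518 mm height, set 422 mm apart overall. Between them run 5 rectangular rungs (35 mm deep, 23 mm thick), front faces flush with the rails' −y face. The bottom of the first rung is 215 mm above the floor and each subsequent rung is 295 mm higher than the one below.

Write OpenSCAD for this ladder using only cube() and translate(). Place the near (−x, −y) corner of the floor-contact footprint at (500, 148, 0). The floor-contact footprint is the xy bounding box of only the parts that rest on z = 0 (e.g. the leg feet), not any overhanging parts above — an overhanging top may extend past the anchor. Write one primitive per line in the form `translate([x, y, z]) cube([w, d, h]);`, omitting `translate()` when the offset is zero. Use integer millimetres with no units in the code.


translate([500, 148, 0]) cube([46, 35, 1518]);
translate([876, 148, 0]) cube([46, 35, 1518]);
translate([546, 148, 215]) cube([330, 35, 23]);
translate([546, 148, 510]) cube([330, 35, 23]);
translate([546, 148, 805]) cube([330, 35, 23]);
translate([546, 148, 1100]) cube([330, 35, 23]);
translate([546, 148, 1395]) cube([330, 35, 23]);


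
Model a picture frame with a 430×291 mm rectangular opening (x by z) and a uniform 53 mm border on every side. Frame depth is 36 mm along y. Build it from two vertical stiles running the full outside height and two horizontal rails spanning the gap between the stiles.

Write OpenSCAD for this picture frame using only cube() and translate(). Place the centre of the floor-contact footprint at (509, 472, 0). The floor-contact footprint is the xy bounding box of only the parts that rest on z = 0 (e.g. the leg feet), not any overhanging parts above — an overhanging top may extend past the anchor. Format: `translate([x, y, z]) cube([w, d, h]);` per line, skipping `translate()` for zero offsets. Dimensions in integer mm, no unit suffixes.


translate([241, 454, 0]) cube([53, 36, 397]);
translate([724, 454, 0]) cube([53, 36, 397]);
translate([294, 454, 0]) cube([430, 36, 53]);
translate([294, 454, 344]) cube([430, 36, 53]);


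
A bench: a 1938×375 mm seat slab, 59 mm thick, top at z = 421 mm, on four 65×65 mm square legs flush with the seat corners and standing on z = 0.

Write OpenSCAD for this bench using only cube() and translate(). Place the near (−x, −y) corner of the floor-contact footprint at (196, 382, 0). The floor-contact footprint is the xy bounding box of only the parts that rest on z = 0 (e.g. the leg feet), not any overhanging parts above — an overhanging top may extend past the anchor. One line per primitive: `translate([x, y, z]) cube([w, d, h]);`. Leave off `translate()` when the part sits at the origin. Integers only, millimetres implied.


translate([196, 382, 362]) cube([1938, 375, 59]);
translate([196, 382, 0]) cube([65, 65, 362]);
translate([196, 692, 0]) cube([65, 65, 362]);
translate([2069, 382, 0]) cube([65, 65, 362]);
translate([2069, 692, 0]) cube([65, 65, 362]);


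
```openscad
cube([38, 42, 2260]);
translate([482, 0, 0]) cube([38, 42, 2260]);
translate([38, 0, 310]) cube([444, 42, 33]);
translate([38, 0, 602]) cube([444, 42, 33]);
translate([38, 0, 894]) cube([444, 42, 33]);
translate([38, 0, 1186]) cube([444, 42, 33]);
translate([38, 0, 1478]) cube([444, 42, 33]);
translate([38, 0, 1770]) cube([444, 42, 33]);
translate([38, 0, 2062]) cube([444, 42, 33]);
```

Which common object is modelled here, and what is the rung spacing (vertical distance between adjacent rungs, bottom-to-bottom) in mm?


A ladder. The rung spacing is 292 mm.

Two tall 38×42 posts with 7 short bars between them — a ladder. Adjacent rungs sit at z = 310 and z = 602, so the spacing is 602 − 310 = 292 mm.


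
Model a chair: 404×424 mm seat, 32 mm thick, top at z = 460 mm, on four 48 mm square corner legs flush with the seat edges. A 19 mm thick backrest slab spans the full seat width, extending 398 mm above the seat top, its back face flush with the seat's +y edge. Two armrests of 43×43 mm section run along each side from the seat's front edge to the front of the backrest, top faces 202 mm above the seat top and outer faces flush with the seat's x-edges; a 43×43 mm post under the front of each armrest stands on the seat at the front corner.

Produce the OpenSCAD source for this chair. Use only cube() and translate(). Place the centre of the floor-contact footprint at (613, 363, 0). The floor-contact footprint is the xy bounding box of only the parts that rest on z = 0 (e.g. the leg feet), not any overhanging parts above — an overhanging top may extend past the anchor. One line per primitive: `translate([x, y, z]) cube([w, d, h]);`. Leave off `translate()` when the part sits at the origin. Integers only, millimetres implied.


translate([411, 151, 428]) cube([404, 424, 32]);
translate([411, 151, 0]) cube([48, 48, 428]);
translate([767, 151, 0]) cube([48, 48, 428]);
translate([411, 527, 0]) cube([48, 48, 428]);
translate([767, 527, 0]) cube([48, 48, 428]);
translate([411, 556, 460]) cube([404, 19, 398]);
translate([411, 151, 619]) cube([43, 405, 43]);
translate([772, 151, 619]) cube([43, 405, 43]);
translate([411, 151, 460]) cube([43, 43, 159]);
translate([772, 151, 460]) cube([43, 43, 159]);


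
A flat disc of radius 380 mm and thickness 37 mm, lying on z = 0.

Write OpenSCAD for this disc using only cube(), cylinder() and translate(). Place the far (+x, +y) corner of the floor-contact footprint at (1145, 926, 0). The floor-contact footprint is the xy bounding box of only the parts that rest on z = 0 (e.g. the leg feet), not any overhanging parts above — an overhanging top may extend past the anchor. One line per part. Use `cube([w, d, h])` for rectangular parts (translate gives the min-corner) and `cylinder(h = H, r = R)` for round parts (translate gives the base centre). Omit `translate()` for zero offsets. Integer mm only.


translate([765, 546, 0]) cylinder(h = 37, r = 380);


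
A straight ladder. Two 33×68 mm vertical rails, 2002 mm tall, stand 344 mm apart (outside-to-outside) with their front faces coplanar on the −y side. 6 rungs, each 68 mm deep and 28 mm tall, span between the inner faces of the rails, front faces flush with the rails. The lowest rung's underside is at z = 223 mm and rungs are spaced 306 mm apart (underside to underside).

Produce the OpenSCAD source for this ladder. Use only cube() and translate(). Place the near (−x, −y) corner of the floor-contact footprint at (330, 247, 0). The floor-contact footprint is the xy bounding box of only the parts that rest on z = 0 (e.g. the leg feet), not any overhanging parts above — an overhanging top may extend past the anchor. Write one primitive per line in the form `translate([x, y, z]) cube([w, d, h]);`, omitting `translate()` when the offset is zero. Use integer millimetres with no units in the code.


// rung span = 344 - 2*33 = 278
// rung[k] z = 223 + k*306
translate([330, 247, 0]) cube([33, 68, 2002]);
translate([641, 247, 0]) cube([33, 68, 2002]);
translate([363, 247, 223]) cube([278, 68, 28]);
translate([363, 247, 529]) cube([278, 68, 28]);
translate([363, 247, 835]) cube([278, 68, 28]);
translate([363, 247, 1141]) cube([278, 68, 28]);
translate([363, 247, 1447]) cube([278, 68, 28]);
translate([363, 247, 1753]) cube([278, 68, 28]);


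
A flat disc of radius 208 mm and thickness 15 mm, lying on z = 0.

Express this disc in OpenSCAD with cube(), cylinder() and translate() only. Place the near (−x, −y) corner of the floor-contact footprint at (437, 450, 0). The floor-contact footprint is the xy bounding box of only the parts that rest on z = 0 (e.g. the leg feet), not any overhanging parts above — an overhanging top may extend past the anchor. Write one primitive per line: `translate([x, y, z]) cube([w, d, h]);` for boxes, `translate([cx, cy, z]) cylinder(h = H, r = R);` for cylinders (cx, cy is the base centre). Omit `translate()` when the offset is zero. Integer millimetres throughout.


translate([645, 658, 0]) cylinder(h = 15, r = 208);


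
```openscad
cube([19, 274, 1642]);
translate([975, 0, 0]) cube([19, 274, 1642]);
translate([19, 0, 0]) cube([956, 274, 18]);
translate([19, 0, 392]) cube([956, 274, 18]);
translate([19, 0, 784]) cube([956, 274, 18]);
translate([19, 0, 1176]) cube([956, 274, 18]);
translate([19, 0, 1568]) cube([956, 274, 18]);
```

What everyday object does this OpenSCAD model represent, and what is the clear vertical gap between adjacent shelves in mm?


A bookshelf. The clear shelf gap is 374 mm.

Two tall side panels with 5 horizontal boards between them — a bookshelf. The first two shelf undersides are at z = 0 and z = 392; with shelf thickness 18, the clear gap is 392 − 0 − 18 = 374 mm.


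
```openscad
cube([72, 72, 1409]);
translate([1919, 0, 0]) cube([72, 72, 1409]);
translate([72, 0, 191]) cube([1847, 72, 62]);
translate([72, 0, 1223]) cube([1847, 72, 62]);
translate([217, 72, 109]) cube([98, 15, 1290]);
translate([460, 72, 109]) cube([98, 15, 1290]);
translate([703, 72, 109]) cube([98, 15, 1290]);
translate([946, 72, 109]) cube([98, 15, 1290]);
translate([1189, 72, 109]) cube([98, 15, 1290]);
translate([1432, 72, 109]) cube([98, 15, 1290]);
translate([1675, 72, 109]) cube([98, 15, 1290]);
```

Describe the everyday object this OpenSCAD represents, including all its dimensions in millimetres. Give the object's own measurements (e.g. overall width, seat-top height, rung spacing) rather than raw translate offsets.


A fence section. Two 72×72 mm posts, 1409 mm tall, stand on the floor with a clear span of 1847 mm between their inner faces. Two horizontal rails of 72×62 mm section span the gap between the posts with their undersides at z = 191 mm and z = 1223 mm, flush with the posts' −y face. 7 pickets, each 98 mm wide, 15 mm thick and 1290 mm tall, are fixed to the +y face of the rails with their bottoms at z = 109 mm, spaced across the span with a 145 mm gap after the −x post and between neighbouring pickets, with 146 mm left before the +x post.


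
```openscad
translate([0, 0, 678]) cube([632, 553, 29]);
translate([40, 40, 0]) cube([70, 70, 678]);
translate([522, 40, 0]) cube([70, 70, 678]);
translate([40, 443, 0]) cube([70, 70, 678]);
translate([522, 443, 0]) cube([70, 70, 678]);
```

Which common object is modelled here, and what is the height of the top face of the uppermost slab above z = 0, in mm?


A table. The table height is 707 mm.

A 632×553×29 slab sits at z = 678 on four 70 mm square posts — a table. The top surface is at 678 + 29 = 707 mm.


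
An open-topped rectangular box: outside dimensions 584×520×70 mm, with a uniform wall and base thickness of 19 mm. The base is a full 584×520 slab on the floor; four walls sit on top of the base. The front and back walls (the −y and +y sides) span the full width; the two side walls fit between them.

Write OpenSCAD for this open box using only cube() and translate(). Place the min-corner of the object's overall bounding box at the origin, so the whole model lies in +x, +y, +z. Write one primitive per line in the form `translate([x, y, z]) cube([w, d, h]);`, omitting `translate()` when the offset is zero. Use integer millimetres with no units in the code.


cube([584, 520, 19]);
translate([0, 0, 19]) cube([584, 19, 51]);
translate([0, 501, 19]) cube([584, 19, 51]);
translate([0, 19, 19]) cube([19, 482, 51]);
translate([565, 19, 19]) cube([19, 482, 51]);


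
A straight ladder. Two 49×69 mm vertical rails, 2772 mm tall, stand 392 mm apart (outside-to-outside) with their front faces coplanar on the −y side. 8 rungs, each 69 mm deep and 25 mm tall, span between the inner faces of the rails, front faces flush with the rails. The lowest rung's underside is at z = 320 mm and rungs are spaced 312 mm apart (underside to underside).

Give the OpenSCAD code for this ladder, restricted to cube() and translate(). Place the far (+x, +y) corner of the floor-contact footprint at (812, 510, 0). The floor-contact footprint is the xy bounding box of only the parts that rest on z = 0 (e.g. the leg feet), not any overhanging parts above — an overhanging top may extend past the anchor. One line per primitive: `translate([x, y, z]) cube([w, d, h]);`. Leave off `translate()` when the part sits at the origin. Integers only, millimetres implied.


translate([420, 441, 0]) cube([49, 69, 2772]);
translate([763, 441, 0]) cube([49, 69, 2772]);
translate([469, 441, 320]) cube([294, 69, 25]);
translate([469, 441, 632]) cube([294, 69, 25]);
translate([469, 441, 944]) cube([294, 69, 25]);
translate([469, 441, 1256]) cube([294, 69, 25]);
translate([469, 441, 1568]) cube([294, 69, 25]);
translate([469, 441, 1880]) cube([294, 69, 25]);
translate([469, 441, 2192]) cube([294, 69, 25]);
translate([469, 441, 2504]) cube([294, 69, 25]);


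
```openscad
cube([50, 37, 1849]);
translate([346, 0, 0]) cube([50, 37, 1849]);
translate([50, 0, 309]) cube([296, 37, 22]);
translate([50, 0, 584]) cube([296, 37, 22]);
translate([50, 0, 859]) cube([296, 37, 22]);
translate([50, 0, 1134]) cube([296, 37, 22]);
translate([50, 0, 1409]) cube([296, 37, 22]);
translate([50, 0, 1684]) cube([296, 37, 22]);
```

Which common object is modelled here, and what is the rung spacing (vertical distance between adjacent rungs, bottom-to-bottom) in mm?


A ladder. The rung spacing is 275 mm.

Two tall 50×37 posts with 6 short bars between them — a ladder. Adjacent rungs sit at z = 309 and z = 584, so the spacing is 584 − 309 = 275 mm.


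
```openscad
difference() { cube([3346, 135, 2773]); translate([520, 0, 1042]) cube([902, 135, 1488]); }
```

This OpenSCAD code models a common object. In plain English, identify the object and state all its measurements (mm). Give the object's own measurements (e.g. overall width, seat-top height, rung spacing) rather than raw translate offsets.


A wall 3346 mm long (x), 135 mm thick (y), 2773 mm tall, with a rectangular window opening cut through it. The opening is 902 mm wide and 1488 mm tall; its sill is at z = 1042 mm and its near (−x) edge is 520 mm from the wall's −x end. The opening passes through the full wall thickness.


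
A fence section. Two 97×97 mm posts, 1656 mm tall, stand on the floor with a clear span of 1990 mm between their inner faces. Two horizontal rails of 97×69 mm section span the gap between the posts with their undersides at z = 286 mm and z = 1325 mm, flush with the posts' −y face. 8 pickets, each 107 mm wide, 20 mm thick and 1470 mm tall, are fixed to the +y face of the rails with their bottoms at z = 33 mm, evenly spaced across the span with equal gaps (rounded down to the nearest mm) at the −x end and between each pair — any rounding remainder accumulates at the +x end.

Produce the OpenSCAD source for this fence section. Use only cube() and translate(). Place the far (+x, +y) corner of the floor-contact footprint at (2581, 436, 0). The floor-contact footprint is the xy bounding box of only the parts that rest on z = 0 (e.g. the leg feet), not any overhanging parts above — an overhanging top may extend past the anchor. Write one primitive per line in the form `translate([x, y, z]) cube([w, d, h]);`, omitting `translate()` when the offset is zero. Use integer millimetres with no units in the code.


translate([397, 339, 0]) cube([97, 97, 1656]);
translate([2484, 339, 0]) cube([97, 97, 1656]);
translate([494, 339, 286]) cube([1990, 97, 69]);
translate([494, 339, 1325]) cube([1990, 97, 69]);
translate([620, 436, 33]) cube([107, 20, 1470]);
translate([853, 436, 33]) cube([107, 20, 1470]);
translate([1086, 436, 33]) cube([107, 20, 1470]);
translate([1319, 436, 33]) cube([107, 20, 1470]);
translate([1552, 436, 33]) cube([107, 20, 1470]);
translate([1785, 436, 33]) cube([107, 20, 1470]);
translate([2018, 436, 33]) cube([107, 20, 1470]);
translate([2251, 436, 33]) cube([107, 20, 1470]);


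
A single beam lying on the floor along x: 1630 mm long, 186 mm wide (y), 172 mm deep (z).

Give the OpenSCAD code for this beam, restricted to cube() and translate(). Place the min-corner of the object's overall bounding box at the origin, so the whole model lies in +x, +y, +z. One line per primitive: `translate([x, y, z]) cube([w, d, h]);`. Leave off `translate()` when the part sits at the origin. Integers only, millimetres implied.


cube([1630, 186, 172]);


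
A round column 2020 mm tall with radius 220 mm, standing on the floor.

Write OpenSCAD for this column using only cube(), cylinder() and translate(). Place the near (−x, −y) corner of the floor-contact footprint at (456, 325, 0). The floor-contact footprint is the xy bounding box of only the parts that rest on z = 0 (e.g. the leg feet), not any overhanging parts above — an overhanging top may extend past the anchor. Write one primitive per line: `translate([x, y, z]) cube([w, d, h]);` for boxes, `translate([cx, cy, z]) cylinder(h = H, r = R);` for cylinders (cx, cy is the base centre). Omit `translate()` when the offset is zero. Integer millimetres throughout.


translate([676, 545, 0]) cylinder(h = 2020, r = 220);


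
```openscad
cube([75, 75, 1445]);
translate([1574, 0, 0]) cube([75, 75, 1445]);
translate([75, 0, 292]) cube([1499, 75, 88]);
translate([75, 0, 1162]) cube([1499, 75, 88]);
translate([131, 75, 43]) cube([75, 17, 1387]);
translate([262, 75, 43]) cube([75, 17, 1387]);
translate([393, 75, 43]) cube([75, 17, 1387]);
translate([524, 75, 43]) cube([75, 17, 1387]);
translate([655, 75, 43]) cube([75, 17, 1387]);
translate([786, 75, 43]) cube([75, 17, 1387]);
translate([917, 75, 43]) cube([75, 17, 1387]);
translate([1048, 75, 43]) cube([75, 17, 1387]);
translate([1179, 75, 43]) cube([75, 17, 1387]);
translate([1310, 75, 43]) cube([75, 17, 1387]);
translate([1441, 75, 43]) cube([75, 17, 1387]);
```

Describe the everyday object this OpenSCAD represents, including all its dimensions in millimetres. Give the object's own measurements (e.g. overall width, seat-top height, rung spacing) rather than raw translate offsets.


A fence section. Two 75×75 mm posts, 1445 mm tall, stand on the floor with a clear span of 1499 mm between their inner faces. Two horizontal rails of 75×88 mm section span the gap between the posts with their undersides at z = 292 mm and z = 1162 mm, flush with the posts' −y face. 11 pickets, each 75 mm wide, 17 mm thick and 1387 mm tall, are fixed to the +y face of the rails with their bottoms at z = 43 mm, spaced across the span with a 56 mm gap after the −x post and between neighbouring pickets, with 58 mm left before the +x post.


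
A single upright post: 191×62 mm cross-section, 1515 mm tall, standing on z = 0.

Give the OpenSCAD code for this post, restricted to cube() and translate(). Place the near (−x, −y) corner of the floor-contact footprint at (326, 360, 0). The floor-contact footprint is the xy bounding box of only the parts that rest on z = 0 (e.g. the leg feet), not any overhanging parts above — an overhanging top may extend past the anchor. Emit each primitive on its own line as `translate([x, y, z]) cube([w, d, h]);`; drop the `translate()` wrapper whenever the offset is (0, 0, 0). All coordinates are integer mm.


translate([326, 360, 0]) cube([191, 62, 1515]);


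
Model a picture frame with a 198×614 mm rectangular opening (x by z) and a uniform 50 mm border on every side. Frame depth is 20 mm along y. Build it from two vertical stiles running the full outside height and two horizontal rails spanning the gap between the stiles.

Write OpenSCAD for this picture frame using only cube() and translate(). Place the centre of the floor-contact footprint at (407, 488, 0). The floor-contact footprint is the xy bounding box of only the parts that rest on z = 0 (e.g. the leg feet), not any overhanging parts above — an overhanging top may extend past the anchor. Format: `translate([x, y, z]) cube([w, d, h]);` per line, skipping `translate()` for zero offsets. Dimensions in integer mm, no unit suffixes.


translate([258, 478, 0]) cube([50, 20, 714]);
translate([506, 478, 0]) cube([50, 20, 714]);
translate([308, 478, 0]) cube([198, 20, 50]);
translate([308, 478, 664]) cube([198, 20, 50]);


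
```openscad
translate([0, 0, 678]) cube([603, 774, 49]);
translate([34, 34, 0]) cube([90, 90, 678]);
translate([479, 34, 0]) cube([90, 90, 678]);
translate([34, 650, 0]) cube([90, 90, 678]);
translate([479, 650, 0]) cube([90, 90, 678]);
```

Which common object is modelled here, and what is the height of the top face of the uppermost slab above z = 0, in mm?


A table. The table height is 727 mm.

A 603×774×49 slab sits at z = 678 on four 90 mm square posts — a table. The top surface is at 678 + 49 = 727 mm.


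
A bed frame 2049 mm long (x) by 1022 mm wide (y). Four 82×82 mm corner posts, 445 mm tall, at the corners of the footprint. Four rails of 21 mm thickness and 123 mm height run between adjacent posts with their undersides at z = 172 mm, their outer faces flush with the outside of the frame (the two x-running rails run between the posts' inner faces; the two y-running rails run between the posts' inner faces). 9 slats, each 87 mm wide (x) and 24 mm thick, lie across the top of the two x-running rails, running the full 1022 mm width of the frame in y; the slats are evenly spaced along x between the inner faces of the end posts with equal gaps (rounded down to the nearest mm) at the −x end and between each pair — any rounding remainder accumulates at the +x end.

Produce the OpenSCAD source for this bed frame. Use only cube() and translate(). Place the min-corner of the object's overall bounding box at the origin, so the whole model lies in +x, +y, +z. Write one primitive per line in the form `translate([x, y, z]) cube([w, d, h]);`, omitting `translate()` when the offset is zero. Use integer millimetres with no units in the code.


cube([82, 82, 445]);
translate([0, 940, 0]) cube([82, 82, 445]);
translate([1967, 0, 0]) cube([82, 82, 445]);
translate([1967, 940, 0]) cube([82, 82, 445]);
translate([82, 0, 172]) cube([1885, 21, 123]);
translate([82, 1001, 172]) cube([1885, 21, 123]);
translate([0, 82, 172]) cube([21, 858, 123]);
translate([2028, 82, 172]) cube([21, 858, 123]);
translate([192, 0, 295]) cube([87, 1022, 24]);
translate([389, 0, 295]) cube([87, 1022, 24]);
translate([586, 0, 295]) cube([87, 1022, 24]);
translate([783, 0, 295]) cube([87, 1022, 24]);
translate([980, 0, 295]) cube([87, 1022, 24]);
translate([1177, 0, 295]) cube([87, 1022, 24]);
translate([1374, 0, 295]) cube([87, 1022, 24]);
translate([1571, 0, 295]) cube([87, 1022, 24]);
translate([1768, 0, 295]) cube([87, 1022, 24]);


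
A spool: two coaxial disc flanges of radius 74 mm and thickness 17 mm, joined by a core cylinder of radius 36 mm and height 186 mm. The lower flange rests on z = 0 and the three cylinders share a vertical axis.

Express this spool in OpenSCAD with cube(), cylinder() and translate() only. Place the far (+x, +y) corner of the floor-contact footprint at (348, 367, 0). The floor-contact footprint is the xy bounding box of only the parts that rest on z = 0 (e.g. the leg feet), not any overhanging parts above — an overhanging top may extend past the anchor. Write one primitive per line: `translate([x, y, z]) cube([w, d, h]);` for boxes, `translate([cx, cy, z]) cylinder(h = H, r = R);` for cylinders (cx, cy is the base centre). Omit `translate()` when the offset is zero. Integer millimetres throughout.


translate([274, 293, 0]) cylinder(h = 17, r = 74);
translate([274, 293, 17]) cylinder(h = 186, r = 36);
translate([274, 293, 203]) cylinder(h = 17, r = 74);


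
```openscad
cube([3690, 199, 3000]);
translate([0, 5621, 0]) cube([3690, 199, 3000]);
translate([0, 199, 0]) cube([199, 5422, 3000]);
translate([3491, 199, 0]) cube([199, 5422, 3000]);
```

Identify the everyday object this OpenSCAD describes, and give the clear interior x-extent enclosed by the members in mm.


A house (or room) frame. The interior width is 3292 mm.

Four 3000 mm walls enclosing a rectangle with no floor or roof — a room or house frame. Outside width is 3690 mm and wall thickness is 199 mm, so the interior width is 3690 − 2 × 199 = 3292 mm.


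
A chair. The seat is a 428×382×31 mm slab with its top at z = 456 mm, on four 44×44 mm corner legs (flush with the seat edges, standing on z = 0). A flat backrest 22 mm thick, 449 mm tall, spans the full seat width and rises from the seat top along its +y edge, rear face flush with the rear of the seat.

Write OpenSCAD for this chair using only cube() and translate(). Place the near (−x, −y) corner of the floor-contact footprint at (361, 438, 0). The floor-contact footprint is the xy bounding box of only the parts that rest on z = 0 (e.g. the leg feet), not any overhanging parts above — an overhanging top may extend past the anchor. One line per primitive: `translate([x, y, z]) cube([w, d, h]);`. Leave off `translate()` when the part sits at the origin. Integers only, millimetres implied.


// leg_h = 456 - 31 = 425
translate([361, 438, 425]) cube([428, 382, 31]);
translate([361, 438, 0]) cube([44, 44, 425]);
translate([745, 438, 0]) cube([44, 44, 425]);
translate([361, 776, 0]) cube([44, 44, 425]);
translate([745, 776, 0]) cube([44, 44, 425]);
translate([361, 798, 456]) cube([428, 22, 449]);


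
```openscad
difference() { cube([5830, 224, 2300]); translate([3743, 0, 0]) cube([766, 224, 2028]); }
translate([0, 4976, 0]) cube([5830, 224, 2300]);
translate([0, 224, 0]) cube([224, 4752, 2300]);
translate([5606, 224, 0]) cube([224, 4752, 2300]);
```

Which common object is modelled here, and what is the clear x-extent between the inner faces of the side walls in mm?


A single room. The interior width is 5382 mm.

Four walls enclosing a rectangle with a door in the front wall — a room. Outside width 5830 minus two 224 mm walls gives 5382 mm.


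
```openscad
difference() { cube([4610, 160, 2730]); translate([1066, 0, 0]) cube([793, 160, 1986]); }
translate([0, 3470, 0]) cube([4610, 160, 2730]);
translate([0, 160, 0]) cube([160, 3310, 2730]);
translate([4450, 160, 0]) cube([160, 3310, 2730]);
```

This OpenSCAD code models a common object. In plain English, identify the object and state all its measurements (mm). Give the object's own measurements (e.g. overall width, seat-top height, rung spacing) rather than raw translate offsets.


A single room: four walls, each 2730 mm tall and 160 mm thick, enclosing an outside footprint 4610×3630 mm (x × y), no floor or roof. The front and back walls (−y and +y sides) run the full x-width; the side walls fit between their inner faces. A door opening 793 mm wide and 1986 mm tall is cut through the front wall from the floor up, its −x edge 1066 mm from the wall's −x end.


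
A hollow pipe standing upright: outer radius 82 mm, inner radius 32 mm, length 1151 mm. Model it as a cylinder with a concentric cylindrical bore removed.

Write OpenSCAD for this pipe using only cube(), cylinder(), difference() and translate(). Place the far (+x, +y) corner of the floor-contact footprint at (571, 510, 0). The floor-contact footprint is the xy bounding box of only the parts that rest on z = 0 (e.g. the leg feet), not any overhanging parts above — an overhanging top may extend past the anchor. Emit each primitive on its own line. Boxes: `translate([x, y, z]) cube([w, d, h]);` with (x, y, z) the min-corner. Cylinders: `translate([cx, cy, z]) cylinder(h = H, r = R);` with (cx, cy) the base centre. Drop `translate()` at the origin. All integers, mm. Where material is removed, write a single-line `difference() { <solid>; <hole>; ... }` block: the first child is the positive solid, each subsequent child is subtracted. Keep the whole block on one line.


difference() { translate([489, 428, 0]) cylinder(h = 1151, r = 82); translate([489, 428, 0]) cylinder(h = 1151, r = 32); }


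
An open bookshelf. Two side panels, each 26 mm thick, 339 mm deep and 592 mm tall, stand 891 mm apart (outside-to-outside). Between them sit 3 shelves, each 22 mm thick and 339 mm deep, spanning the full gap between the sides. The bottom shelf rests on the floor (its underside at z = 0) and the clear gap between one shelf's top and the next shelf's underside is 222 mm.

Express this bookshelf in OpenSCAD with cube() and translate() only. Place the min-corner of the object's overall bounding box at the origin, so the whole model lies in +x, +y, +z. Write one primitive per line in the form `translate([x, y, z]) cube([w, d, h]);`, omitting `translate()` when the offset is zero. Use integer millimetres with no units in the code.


cube([26, 339, 592]);
translate([865, 0, 0]) cube([26, 339, 592]);
translate([26, 0, 0]) cube([839, 339, 22]);
translate([26, 0, 244]) cube([839, 339, 22]);
translate([26, 0, 488]) cube([839, 339, 22]);


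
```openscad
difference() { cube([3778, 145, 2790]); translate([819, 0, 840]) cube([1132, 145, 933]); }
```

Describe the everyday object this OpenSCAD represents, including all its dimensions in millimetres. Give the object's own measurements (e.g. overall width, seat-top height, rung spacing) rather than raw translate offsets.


A wall 3778 mm long (x), 145 mm thick (y), 2790 mm tall, with a rectangular window opening cut through it. The opening is 1132 mm wide and 933 mm tall; its sill is at z = 840 mm and its near (−x) edge is 819 mm from the wall's −x end. The opening passes through the full wall thickness.


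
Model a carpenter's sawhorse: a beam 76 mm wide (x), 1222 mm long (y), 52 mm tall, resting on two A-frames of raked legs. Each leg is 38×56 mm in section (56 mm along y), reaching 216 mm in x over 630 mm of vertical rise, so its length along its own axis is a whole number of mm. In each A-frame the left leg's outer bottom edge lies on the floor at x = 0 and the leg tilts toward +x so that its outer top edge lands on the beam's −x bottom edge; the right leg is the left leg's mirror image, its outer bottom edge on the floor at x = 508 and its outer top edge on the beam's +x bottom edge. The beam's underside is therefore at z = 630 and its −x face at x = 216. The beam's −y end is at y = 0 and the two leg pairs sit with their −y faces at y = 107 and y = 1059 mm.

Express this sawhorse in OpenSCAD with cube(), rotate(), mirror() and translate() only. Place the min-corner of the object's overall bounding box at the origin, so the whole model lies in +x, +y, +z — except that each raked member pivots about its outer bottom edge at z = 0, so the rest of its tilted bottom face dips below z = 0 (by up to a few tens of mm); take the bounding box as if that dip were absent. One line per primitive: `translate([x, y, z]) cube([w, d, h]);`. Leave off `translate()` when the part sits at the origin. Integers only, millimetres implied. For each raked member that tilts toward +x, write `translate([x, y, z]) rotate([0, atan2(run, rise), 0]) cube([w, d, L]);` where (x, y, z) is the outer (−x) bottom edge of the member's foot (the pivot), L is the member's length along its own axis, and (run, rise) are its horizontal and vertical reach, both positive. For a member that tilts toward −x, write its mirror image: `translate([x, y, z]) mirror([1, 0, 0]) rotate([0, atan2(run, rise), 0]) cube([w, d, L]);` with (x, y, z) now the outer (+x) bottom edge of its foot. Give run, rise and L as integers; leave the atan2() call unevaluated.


// leg length = √(216² + 630²) = 666
// right-leg outer foot x = 2·216 + 76 = 508
// beam min-corner = (216, 0, 630)
translate([216, 0, 630]) cube([76, 1222, 52]);
translate([0, 107, 0]) rotate([0, atan2(216, 630), 0]) cube([38, 56, 666]);
translate([508, 107, 0]) mirror([1, 0, 0]) rotate([0, atan2(216, 630), 0]) cube([38, 56, 666]);
translate([0, 1059, 0]) rotate([0, atan2(216, 630), 0]) cube([38, 56, 666]);
translate([508, 1059, 0]) mirror([1, 0, 0]) rotate([0, atan2(216, 630), 0]) cube([38, 56, 666]);


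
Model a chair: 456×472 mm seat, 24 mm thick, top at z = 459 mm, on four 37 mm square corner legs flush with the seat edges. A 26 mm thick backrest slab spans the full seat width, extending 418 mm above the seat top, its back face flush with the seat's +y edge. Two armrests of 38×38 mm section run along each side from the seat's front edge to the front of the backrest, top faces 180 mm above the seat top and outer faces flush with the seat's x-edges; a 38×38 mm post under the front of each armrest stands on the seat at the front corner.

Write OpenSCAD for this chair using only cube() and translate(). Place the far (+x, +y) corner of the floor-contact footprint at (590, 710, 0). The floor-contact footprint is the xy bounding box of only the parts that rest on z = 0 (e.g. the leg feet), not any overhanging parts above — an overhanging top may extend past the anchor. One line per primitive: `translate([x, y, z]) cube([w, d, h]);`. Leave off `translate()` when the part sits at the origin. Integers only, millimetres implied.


translate([134, 238, 435]) cube([456, 472, 24]);
translate([134, 238, 0]) cube([37, 37, 435]);
translate([553, 238, 0]) cube([37, 37, 435]);
translate([134, 673, 0]) cube([37, 37, 435]);
translate([553, 673, 0]) cube([37, 37, 435]);
translate([134, 684, 459]) cube([456, 26, 418]);
translate([134, 238, 601]) cube([38, 446, 38]);
translate([552, 238, 601]) cube([38, 446, 38]);
translate([134, 238, 459]) cube([38, 38, 142]);
translate([552, 238, 459]) cube([38, 38, 142]);


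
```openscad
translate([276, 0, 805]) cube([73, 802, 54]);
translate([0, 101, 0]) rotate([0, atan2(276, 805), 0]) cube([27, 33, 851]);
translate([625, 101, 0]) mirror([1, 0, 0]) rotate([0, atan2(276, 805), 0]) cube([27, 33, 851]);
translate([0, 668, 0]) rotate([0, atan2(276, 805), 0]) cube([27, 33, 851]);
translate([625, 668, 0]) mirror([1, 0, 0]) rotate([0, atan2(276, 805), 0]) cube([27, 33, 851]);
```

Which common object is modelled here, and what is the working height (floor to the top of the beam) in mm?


A sawhorse. The overall height is 859 mm.

A beam across two mirrored pairs of raked legs — a sawhorse. The beam's underside is at z = 805 (matching the legs' vertical rise in atan2(276, 805)) and the beam is 54 mm tall, so its top is at 805 + 54 = 859 mm. The raked legs top out at the beam's underside, so that is the highest point.


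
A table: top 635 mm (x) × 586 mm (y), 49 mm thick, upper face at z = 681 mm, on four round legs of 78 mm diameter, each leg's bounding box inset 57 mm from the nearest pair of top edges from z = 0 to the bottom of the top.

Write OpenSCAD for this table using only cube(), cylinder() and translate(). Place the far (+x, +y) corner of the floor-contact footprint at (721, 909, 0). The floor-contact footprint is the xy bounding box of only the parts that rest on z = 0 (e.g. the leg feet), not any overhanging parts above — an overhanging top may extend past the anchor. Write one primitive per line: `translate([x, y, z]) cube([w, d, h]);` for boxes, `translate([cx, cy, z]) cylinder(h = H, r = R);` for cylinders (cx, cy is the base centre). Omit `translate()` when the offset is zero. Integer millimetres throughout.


translate([143, 380, 632]) cube([635, 586, 49]);
translate([239, 476, 0]) cylinder(h = 632, r = 39);
translate([682, 476, 0]) cylinder(h = 632, r = 39);
translate([239, 870, 0]) cylinder(h = 632, r = 39);
translate([682, 870, 0]) cylinder(h = 632, r = 39);


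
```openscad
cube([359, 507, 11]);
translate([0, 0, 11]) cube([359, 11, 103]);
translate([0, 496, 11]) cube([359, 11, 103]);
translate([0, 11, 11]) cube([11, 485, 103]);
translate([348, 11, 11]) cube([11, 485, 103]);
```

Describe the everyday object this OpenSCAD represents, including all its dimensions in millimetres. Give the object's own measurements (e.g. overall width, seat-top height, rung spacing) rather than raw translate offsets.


An open-topped rectangular box: outside dimensions 359×507×114 mm, with a uniform wall and base thickness of 11 mm. The base is a full 359×507 slab on the floor; four walls sit on top of the base. The front and back walls (the −y and +y sides) span the full width; the two side walls fit between them.


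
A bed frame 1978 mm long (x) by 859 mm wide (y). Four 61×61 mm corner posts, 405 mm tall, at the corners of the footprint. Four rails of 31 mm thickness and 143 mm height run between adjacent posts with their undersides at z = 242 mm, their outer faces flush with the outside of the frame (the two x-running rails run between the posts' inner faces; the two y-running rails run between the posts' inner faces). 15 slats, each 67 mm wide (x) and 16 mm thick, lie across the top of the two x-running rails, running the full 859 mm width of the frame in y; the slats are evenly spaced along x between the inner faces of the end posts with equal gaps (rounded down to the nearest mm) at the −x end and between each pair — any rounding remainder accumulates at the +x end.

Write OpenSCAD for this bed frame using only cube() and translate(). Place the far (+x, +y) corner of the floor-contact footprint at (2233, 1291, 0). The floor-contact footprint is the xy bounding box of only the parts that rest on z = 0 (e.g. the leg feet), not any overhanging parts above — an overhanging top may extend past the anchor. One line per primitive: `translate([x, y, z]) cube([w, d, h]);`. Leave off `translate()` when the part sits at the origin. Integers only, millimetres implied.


translate([255, 432, 0]) cube([61, 61, 405]);
translate([255, 1230, 0]) cube([61, 61, 405]);
translate([2172, 432, 0]) cube([61, 61, 405]);
translate([2172, 1230, 0]) cube([61, 61, 405]);
translate([316, 432, 242]) cube([1856, 31, 143]);
translate([316, 1260, 242]) cube([1856, 31, 143]);
translate([255, 493, 242]) cube([31, 737, 143]);
translate([2202, 493, 242]) cube([31, 737, 143]);
translate([369, 432, 385]) cube([67, 859, 16]);
translate([489, 432, 385]) cube([67, 859, 16]);
translate([609, 432, 385]) cube([67, 859, 16]);
translate([729, 432, 385]) cube([67, 859, 16]);
translate([849, 432, 385]) cube([67, 859, 16]);
translate([969, 432, 385]) cube([67, 859, 16]);
translate([1089, 432, 385]) cube([67, 859, 16]);
translate([1209, 432, 385]) cube([67, 859, 16]);
translate([1329, 432, 385]) cube([67, 859, 16]);
translate([1449, 432, 385]) cube([67, 859, 16]);
translate([1569, 432, 385]) cube([67, 859, 16]);
translate([1689, 432, 385]) cube([67, 859, 16]);
translate([1809, 432, 385]) cube([67, 859, 16]);
translate([1929, 432, 385]) cube([67, 859, 16]);
translate([2049, 432, 385]) cube([67, 859, 16]);


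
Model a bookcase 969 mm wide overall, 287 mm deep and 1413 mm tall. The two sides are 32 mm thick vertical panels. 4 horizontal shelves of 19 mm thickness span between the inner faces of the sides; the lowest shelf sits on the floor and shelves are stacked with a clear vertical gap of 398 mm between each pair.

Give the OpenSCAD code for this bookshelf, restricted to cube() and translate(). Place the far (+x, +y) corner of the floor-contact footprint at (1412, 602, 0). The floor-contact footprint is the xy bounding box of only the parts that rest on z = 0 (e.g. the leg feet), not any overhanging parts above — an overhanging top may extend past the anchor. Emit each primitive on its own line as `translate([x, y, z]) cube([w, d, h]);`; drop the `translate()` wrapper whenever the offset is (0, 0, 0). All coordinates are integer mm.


translate([443, 315, 0]) cube([32, 287, 1413]);
translate([1380, 315, 0]) cube([32, 287, 1413]);
translate([475, 315, 0]) cube([905, 287, 19]);
translate([475, 315, 417]) cube([905, 287, 19]);
translate([475, 315, 834]) cube([905, 287, 19]);
translate([475, 315, 1251]) cube([905, 287, 19]);
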